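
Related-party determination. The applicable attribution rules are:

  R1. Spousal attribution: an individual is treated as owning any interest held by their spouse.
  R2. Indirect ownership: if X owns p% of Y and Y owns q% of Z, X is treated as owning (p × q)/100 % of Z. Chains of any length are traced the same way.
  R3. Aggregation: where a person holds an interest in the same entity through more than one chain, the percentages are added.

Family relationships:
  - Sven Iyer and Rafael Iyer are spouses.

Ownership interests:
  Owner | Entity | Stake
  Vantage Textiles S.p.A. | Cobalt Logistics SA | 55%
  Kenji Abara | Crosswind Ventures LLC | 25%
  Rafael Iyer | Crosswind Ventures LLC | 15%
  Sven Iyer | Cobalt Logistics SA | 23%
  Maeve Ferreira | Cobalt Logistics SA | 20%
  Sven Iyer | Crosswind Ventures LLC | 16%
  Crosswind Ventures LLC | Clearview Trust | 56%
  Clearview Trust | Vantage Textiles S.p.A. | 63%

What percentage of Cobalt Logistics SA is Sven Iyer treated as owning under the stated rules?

By spousal attribution (R1), Sven Iyer is treated as also owning Rafael Iyer's interest in Crosswind Ventures LLC, giving 16% + 15% = 31%.
Chain via Crosswind Ventures LLC → Clearview Trust → Vantage Textiles S.p.A. (R2): 31% × 56% × 63% × 55% = 6.01524% of Cobalt Logistics SA.
Direct interest in Cobalt Logistics SA: 23%.
Aggregating (R3): 6.01524% + 23% = 29.01524%.

29.01524%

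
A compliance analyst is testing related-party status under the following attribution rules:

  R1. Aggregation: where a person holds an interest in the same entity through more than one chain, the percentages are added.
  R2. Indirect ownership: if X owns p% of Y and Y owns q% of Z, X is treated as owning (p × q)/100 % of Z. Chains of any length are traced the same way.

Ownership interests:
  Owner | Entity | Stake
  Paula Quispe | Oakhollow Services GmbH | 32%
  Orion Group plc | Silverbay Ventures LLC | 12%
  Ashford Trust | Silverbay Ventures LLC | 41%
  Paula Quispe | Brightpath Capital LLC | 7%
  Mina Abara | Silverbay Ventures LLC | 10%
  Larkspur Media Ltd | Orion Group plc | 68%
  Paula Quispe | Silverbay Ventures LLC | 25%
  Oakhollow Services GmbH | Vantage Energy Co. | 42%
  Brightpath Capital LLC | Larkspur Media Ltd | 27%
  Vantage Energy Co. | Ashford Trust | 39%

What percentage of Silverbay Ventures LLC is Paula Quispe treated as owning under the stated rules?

Chain via Oakhollow Services GmbH → Vantage Energy Co. → Ashford Trust (R2): 32% × 42% × 39% × 41% = 2.149056% of Silverbay Ventures LLC.
Chain via Brightpath Capital LLC → Larkspur Media Ltd → Orion Group plc (R2): 7% × 27% × 68% × 12% = 0.154224% of Silverbay Ventures LLC.
Direct interest in Silverbay Ventures LLC: 25%.
Aggregating (R1): 2.149056% + 0.154224% + 25% = 27.30328%.

27.30328%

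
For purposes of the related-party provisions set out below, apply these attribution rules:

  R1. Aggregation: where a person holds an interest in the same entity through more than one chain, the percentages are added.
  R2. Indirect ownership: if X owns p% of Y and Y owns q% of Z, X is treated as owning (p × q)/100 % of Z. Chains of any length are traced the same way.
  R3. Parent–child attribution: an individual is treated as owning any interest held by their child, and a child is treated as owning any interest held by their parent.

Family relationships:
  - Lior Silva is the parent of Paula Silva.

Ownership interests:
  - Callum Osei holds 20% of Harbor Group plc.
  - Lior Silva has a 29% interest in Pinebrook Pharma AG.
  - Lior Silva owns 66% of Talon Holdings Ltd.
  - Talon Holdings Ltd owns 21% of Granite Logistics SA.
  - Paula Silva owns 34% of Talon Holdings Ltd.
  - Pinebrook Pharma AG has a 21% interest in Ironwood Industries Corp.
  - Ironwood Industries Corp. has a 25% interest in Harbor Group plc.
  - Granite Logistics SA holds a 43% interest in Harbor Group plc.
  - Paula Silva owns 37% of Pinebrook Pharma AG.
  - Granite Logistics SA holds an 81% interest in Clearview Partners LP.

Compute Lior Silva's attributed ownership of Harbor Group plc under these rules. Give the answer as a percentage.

12.495%

By parent–child attribution (R3), Lior Silva is treated as also owning Paula Silva's interest in Pinebrook Pharma AG, giving 29% + 37% = 66%.
By parent–child attribution (R3), Lior Silva is treated as also owning Paula Silva's interest in Talon Holdings Ltd, giving 66% + 34% = 100%.
Chain via Pinebrook Pharma AG → Ironwood Industries Corp. (R2): 66% × 21% × 25% = 3.465% of Harbor Group plc.
Chain via Talon Holdings Ltd → Granite Logistics SA (R2): 100% × 21% × 43% = 9.03% of Harbor Group plc.
Aggregating (R1): 3.465% + 9.03% = 12.495%.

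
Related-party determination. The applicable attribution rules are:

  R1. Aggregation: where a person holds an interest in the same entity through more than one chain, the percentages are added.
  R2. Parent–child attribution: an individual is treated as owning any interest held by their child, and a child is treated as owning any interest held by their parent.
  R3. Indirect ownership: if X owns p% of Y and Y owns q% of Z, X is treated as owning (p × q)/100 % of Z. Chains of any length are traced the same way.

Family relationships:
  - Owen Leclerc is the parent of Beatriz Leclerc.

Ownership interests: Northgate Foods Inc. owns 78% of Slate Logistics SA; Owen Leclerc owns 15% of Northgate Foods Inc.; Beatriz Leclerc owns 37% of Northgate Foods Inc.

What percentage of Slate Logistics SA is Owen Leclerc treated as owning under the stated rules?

40.56%

By parent–child attribution (R2), Owen Leclerc is treated as also owning Beatriz Leclerc's interest in Northgate Foods Inc, giving 15% + 37% = 52%.
Chain via Northgate Foods Inc. (R3): 52% × 78% = 40.56% of Slate Logistics SA.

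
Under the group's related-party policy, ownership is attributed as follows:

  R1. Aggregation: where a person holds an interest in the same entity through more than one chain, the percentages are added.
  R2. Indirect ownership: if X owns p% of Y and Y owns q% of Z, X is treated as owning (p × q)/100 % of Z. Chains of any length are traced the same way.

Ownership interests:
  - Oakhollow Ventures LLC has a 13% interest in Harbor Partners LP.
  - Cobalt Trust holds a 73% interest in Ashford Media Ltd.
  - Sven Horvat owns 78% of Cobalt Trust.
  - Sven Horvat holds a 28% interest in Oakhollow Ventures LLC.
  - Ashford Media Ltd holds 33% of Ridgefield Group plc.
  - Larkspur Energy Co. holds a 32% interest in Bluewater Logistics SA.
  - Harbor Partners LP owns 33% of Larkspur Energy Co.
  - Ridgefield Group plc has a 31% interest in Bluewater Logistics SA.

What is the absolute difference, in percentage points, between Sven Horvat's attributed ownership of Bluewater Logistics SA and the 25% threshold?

Chain via Oakhollow Ventures LLC → Harbor Partners LP → Larkspur Energy Co. (R2): 28% × 13% × 33% × 32% = 0.384384% of Bluewater Logistics SA.
Chain via Cobalt Trust → Ashford Media Ltd → Ridgefield Group plc (R2): 78% × 73% × 33% × 31% = 5.824962% of Bluewater Logistics SA.
Aggregating (R1): 0.384384% + 5.824962% = 6.209346%.
6.209346% falls short of the 25% threshold by 18.790654 percentage points.

18.790654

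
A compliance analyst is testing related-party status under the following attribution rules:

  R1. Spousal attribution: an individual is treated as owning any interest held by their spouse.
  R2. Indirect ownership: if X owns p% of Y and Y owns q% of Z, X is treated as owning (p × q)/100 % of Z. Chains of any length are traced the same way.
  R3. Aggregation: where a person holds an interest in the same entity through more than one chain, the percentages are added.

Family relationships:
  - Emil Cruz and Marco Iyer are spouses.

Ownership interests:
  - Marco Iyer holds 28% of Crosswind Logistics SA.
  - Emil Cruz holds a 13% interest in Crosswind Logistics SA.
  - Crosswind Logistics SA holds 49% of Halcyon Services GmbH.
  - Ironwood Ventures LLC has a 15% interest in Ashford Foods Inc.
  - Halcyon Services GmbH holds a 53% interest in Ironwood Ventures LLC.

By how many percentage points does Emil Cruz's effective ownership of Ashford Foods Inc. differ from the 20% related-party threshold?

18.402845

By spousal attribution (R1), Emil Cruz is treated as also owning Marco Iyer's interest in Crosswind Logistics SA, giving 13% + 28% = 41%.
Chain via Crosswind Logistics SA → Halcyon Services GmbH → Ironwood Ventures LLC (R2): 41% × 49% × 53% × 15% = 1.597155% of Ashford Foods Inc.
1.597155% falls short of the 20% threshold by 18.402845 percentage points.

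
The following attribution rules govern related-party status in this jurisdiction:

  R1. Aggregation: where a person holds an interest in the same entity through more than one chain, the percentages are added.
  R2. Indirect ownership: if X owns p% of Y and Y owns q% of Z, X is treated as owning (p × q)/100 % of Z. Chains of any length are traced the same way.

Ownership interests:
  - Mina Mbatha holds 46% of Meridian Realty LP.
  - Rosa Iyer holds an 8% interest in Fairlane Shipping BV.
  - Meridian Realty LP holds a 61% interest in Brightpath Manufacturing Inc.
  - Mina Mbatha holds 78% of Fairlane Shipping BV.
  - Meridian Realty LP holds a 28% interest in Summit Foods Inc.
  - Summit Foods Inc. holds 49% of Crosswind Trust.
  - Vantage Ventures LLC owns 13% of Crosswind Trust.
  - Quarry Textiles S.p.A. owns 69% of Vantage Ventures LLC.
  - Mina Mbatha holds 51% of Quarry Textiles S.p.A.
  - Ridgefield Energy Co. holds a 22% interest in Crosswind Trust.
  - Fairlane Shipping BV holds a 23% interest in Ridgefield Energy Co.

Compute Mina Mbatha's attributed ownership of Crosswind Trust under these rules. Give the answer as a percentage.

Chain via Meridian Realty LP → Summit Foods Inc. (R2): 46% × 28% × 49% = 6.3112% of Crosswind Trust.
Chain via Quarry Textiles S.p.A. → Vantage Ventures LLC (R2): 51% × 69% × 13% = 4.5747% of Crosswind Trust.
Chain via Fairlane Shipping BV → Ridgefield Energy Co. (R2): 78% × 23% × 22% = 3.9468% of Crosswind Trust.
Aggregating (R1): 6.3112% + 4.5747% + 3.9468% = 14.8327%.

14.8327%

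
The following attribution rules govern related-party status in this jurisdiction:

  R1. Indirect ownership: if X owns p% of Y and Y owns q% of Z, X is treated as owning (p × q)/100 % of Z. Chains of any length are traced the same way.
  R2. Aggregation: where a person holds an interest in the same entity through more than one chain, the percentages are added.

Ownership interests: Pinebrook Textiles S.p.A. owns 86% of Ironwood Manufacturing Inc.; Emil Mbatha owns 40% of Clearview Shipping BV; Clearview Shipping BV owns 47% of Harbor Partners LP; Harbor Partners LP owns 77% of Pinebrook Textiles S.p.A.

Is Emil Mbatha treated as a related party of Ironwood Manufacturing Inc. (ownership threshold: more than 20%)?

No

Chain via Clearview Shipping BV → Harbor Partners LP → Pinebrook Textiles S.p.A. (R1): 40% × 47% × 77% × 86% = 12.44936% of Ironwood Manufacturing Inc.
12.44936% does not exceed the 20% threshold, so Emil is not a related party to Ironwood Manufacturing Inc.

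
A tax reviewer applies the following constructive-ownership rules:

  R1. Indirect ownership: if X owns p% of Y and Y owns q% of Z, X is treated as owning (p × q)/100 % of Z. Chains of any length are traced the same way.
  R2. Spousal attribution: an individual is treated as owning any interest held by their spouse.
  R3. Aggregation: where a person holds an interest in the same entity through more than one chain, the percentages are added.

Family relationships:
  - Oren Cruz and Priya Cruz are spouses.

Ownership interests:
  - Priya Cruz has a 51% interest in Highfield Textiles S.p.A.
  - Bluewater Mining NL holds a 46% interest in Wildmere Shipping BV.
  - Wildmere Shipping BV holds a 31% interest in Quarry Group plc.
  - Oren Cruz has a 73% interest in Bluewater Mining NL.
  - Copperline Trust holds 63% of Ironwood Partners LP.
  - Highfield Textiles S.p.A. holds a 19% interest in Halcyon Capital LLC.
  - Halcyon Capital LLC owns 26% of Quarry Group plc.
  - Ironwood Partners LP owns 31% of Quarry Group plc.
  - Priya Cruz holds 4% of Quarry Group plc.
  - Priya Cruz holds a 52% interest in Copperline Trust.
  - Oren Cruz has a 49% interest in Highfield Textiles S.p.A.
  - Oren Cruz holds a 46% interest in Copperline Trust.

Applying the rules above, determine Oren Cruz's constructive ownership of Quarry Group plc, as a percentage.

38.4892%

By spousal attribution (R2), Oren Cruz is treated as also owning Priya Cruz's interest in Copperline Trust, giving 46% + 52% = 98%.
By spousal attribution (R2), Oren Cruz is treated as also owning Priya Cruz's interest in Highfield Textiles S.p.A, giving 49% + 51% = 100%.
By spousal attribution (R2), Oren Cruz is treated as owning Priya Cruz's 4% interest in Quarry Group plc.
Chain via Copperline Trust → Ironwood Partners LP (R1): 98% × 63% × 31% = 19.1394% of Quarry Group plc.
Chain via Highfield Textiles S.p.A. → Halcyon Capital LLC (R1): 100% × 19% × 26% = 4.94% of Quarry Group plc.
Chain via Bluewater Mining NL → Wildmere Shipping BV (R1): 73% × 46% × 31% = 10.4098% of Quarry Group plc.
Direct interest in Quarry Group plc: 4%.
Aggregating (R3): 19.1394% + 4.94% + 10.4098% + 4% = 38.4892%.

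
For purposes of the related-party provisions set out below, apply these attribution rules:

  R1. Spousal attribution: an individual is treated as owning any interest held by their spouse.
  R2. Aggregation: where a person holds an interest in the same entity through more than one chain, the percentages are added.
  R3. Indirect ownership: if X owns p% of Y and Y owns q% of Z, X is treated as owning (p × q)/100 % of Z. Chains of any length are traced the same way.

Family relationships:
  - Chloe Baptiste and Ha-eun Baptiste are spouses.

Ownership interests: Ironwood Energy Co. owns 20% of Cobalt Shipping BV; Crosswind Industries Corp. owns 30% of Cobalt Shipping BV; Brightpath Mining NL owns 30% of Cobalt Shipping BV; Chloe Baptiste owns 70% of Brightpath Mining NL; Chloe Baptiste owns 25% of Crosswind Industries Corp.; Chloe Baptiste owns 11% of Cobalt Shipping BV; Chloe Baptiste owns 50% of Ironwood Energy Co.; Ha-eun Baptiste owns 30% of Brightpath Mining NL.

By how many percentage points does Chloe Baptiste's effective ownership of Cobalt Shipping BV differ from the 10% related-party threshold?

By spousal attribution (R1), Chloe Baptiste is treated as also owning Ha-eun Baptiste's interest in Brightpath Mining NL, giving 70% + 30% = 100%.
Chain via Brightpath Mining NL (R3): 100% × 30% = 30% of Cobalt Shipping BV.
Chain via Crosswind Industries Corp. (R3): 25% × 30% = 7.5% of Cobalt Shipping BV.
Chain via Ironwood Energy Co. (R3): 50% × 20% = 10% of Cobalt Shipping BV.
Direct interest in Cobalt Shipping BV: 11%.
Aggregating (R2): 30% + 7.5% + 10% + 11% = 58.5%.
58.5% exceeds the 10% threshold by 48.5 percentage points.

48.5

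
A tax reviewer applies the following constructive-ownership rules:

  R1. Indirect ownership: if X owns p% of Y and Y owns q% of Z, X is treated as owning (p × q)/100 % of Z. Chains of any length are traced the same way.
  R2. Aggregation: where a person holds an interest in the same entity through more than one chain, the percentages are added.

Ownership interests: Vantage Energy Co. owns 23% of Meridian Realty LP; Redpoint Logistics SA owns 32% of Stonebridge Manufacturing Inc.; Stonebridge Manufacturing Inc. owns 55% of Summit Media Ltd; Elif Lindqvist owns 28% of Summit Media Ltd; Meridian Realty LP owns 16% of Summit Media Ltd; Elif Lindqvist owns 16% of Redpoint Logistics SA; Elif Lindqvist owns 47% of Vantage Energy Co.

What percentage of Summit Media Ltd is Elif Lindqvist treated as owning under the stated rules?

Chain via Redpoint Logistics SA → Stonebridge Manufacturing Inc. (R1): 16% × 32% × 55% = 2.816% of Summit Media Ltd.
Chain via Vantage Energy Co. → Meridian Realty LP (R1): 47% × 23% × 16% = 1.7296% of Summit Media Ltd.
Direct interest in Summit Media Ltd: 28%.
Aggregating (R2): 2.816% + 1.7296% + 28% = 32.5456%.

32.5456%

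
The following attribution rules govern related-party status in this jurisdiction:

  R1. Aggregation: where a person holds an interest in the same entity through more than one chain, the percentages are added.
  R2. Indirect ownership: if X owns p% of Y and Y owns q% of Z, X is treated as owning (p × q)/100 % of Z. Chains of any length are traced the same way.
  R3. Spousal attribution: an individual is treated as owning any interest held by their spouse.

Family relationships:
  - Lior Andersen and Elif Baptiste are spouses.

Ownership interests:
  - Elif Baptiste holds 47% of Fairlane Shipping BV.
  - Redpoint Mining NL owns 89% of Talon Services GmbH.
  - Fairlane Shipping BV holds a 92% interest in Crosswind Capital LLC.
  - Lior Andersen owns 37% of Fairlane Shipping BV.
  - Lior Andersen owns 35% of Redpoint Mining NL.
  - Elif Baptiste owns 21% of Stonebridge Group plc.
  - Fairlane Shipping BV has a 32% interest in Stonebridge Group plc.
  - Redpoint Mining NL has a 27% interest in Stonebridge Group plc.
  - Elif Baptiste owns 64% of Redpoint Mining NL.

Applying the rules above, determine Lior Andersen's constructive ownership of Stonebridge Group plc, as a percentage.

74.61%

By spousal attribution (R3), Lior Andersen is treated as also owning Elif Baptiste's interest in Fairlane Shipping BV, giving 37% + 47% = 84%.
By spousal attribution (R3), Lior Andersen is treated as also owning Elif Baptiste's interest in Redpoint Mining NL, giving 35% + 64% = 99%.
By spousal attribution (R3), Lior Andersen is treated as owning Elif Baptiste's 21% interest in Stonebridge Group plc.
Chain via Fairlane Shipping BV (R2): 84% × 32% = 26.88% of Stonebridge Group plc.
Chain via Redpoint Mining NL (R2): 99% × 27% = 26.73% of Stonebridge Group plc.
Direct interest in Stonebridge Group plc: 21%.
Aggregating (R1): 26.88% + 26.73% + 21% = 74.61%.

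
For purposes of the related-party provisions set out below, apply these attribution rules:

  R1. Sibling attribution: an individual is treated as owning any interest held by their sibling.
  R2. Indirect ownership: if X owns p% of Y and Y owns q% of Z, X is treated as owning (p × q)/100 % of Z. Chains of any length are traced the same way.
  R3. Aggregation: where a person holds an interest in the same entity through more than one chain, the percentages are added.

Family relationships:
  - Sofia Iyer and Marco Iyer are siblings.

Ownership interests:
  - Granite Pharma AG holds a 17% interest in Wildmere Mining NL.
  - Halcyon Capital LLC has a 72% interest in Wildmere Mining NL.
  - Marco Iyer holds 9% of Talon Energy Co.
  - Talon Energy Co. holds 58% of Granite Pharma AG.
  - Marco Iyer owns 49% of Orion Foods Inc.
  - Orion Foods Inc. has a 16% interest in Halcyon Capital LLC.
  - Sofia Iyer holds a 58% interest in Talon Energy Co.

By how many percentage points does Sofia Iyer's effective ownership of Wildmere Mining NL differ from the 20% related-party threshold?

By sibling attribution (R1), Sofia Iyer is treated as also owning Marco Iyer's interest in Talon Energy Co, giving 58% + 9% = 67%.
By sibling attribution (R1), Sofia Iyer is treated as owning Marco Iyer's 49% interest in Orion Foods Inc.
Chain via Talon Energy Co. → Granite Pharma AG (R2): 67% × 58% × 17% = 6.6062% of Wildmere Mining NL.
Chain via Orion Foods Inc. → Halcyon Capital LLC (R2): 49% × 16% × 72% = 5.6448% of Wildmere Mining NL.
Aggregating (R3): 6.6062% + 5.6448% = 12.251%.
12.251% falls short of the 20% threshold by 7.749 percentage points.

7.749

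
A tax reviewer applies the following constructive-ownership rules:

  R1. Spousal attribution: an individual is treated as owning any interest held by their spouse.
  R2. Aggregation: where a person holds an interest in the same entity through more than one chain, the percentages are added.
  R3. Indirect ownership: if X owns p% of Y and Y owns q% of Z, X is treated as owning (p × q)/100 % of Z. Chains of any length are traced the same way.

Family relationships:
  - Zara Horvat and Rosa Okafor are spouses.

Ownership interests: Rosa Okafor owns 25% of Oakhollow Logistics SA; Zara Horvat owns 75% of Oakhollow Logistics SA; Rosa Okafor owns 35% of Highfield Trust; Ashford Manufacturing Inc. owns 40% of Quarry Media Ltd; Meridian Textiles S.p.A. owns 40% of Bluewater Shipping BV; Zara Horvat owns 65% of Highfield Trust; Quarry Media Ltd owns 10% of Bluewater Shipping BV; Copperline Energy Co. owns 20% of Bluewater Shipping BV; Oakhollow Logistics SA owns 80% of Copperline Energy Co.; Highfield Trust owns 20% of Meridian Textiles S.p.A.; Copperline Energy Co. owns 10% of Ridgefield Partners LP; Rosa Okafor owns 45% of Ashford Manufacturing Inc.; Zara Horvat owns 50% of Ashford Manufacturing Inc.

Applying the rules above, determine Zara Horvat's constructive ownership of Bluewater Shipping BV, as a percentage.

By spousal attribution (R1), Zara Horvat is treated as also owning Rosa Okafor's interest in Oakhollow Logistics SA, giving 75% + 25% = 100%.
By spousal attribution (R1), Zara Horvat is treated as also owning Rosa Okafor's interest in Ashford Manufacturing Inc, giving 50% + 45% = 95%.
By spousal attribution (R1), Zara Horvat is treated as also owning Rosa Okafor's interest in Highfield Trust, giving 65% + 35% = 100%.
Chain via Oakhollow Logistics SA → Copperline Energy Co. (R3): 100% × 80% × 20% = 16% of Bluewater Shipping BV.
Chain via Ashford Manufacturing Inc. → Quarry Media Ltd (R3): 95% × 40% × 10% = 3.8% of Bluewater Shipping BV.
Chain via Highfield Trust → Meridian Textiles S.p.A. (R3): 100% × 20% × 40% = 8% of Bluewater Shipping BV.
Aggregating (R2): 16% + 3.8% + 8% = 27.8%.

27.8%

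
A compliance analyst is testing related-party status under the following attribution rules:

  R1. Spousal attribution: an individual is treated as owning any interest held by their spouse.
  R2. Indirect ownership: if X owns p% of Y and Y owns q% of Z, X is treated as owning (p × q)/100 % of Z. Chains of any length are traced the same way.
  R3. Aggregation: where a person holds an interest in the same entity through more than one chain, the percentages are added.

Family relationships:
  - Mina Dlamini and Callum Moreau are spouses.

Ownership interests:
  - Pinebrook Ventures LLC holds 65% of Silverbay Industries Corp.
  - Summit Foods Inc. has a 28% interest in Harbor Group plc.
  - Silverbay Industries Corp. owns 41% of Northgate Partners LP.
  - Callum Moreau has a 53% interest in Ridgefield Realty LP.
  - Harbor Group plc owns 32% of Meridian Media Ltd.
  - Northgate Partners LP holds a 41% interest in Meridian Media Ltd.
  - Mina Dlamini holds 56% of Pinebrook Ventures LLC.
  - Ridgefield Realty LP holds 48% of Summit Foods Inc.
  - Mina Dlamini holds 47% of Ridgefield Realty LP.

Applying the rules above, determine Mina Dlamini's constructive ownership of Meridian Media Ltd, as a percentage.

10.41964%

By spousal attribution (R1), Mina Dlamini is treated as also owning Callum Moreau's interest in Ridgefield Realty LP, giving 47% + 53% = 100%.
Chain via Ridgefield Realty LP → Summit Foods Inc. → Harbor Group plc (R2): 100% × 48% × 28% × 32% = 4.3008% of Meridian Media Ltd.
Chain via Pinebrook Ventures LLC → Silverbay Industries Corp. → Northgate Partners LP (R2): 56% × 65% × 41% × 41% = 6.11884% of Meridian Media Ltd.
Aggregating (R3): 4.3008% + 6.11884% = 10.41964%.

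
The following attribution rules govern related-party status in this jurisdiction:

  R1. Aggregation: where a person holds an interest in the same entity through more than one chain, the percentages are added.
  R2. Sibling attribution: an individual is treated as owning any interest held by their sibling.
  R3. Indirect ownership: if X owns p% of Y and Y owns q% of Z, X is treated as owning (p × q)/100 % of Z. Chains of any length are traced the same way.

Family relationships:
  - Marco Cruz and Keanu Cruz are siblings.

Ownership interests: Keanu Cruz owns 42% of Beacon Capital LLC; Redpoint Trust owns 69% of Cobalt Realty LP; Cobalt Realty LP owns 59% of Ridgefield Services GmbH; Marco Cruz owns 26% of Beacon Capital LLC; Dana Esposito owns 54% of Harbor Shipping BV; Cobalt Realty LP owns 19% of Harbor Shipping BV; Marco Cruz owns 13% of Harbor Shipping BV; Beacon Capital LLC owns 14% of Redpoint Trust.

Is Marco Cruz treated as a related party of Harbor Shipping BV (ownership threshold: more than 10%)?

Yes

By sibling attribution (R2), Marco Cruz is treated as also owning Keanu Cruz's interest in Beacon Capital LLC, giving 26% + 42% = 68%.
Chain via Beacon Capital LLC → Redpoint Trust → Cobalt Realty LP (R3): 68% × 14% × 69% × 19% = 1.248072% of Harbor Shipping BV.
Direct interest in Harbor Shipping BV: 13%.
Aggregating (R1): 1.248072% + 13% = 14.248072%.
14.248072% exceeds the 10% threshold, so Marco is a related party to Harbor Shipping BV.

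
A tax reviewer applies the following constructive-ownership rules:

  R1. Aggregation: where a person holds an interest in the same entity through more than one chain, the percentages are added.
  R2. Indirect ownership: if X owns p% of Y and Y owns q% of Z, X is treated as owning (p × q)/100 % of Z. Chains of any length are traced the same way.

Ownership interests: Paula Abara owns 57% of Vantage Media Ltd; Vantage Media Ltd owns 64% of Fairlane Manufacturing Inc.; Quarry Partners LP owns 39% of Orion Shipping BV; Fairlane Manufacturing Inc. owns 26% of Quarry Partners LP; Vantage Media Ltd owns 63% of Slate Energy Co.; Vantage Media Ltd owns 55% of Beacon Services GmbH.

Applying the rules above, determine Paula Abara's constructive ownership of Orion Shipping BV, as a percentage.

Chain via Vantage Media Ltd → Fairlane Manufacturing Inc. → Quarry Partners LP (R2): 57% × 64% × 26% × 39% = 3.699072% of Orion Shipping BV.

3.699072%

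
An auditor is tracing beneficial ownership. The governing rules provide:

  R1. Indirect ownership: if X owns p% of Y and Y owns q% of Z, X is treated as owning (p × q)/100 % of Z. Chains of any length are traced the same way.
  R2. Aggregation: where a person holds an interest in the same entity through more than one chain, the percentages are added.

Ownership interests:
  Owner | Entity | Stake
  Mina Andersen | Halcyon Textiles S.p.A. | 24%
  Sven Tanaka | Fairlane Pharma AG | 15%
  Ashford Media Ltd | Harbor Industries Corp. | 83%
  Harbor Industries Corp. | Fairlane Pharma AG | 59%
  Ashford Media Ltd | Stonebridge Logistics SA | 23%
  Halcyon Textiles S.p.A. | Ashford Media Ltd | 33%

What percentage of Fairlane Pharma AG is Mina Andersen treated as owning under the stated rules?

3.878424%

Chain via Halcyon Textiles S.p.A. → Ashford Media Ltd → Harbor Industries Corp. (R1): 24% × 33% × 83% × 59% = 3.878424% of Fairlane Pharma AG.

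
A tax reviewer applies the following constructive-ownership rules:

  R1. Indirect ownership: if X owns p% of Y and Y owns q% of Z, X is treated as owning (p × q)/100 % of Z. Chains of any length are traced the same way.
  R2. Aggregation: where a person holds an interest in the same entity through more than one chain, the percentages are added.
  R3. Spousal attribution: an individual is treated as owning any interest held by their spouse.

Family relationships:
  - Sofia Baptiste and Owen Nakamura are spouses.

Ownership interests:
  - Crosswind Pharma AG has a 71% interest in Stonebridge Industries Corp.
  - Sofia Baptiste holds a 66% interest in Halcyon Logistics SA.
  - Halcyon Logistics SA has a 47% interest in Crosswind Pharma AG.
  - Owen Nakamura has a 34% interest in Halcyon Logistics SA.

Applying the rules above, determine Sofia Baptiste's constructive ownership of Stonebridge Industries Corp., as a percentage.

33.37%

By spousal attribution (R3), Sofia Baptiste is treated as also owning Owen Nakamura's interest in Halcyon Logistics SA, giving 66% + 34% = 100%.
Chain via Halcyon Logistics SA → Crosswind Pharma AG (R1): 100% × 47% × 71% = 33.37% of Stonebridge Industries Corp.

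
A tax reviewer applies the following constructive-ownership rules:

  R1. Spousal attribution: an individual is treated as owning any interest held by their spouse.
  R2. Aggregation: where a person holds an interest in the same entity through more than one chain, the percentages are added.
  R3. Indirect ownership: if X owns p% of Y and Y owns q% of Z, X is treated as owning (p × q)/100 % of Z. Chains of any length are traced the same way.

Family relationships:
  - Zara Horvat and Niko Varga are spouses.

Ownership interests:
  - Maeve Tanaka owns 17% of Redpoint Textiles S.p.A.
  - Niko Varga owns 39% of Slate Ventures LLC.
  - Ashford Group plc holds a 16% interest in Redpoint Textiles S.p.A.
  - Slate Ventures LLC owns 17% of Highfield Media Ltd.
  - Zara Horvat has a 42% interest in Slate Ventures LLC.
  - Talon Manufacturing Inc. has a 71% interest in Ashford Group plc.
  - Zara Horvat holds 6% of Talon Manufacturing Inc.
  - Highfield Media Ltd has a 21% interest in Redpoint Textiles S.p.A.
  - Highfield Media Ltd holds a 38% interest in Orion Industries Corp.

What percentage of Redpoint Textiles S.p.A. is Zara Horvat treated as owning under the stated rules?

3.5733%

By spousal attribution (R1), Zara Horvat is treated as also owning Niko Varga's interest in Slate Ventures LLC, giving 42% + 39% = 81%.
Chain via Slate Ventures LLC → Highfield Media Ltd (R3): 81% × 17% × 21% = 2.8917% of Redpoint Textiles S.p.A.
Chain via Talon Manufacturing Inc. → Ashford Group plc (R3): 6% × 71% × 16% = 0.6816% of Redpoint Textiles S.p.A.
Aggregating (R2): 2.8917% + 0.6816% = 3.5733%.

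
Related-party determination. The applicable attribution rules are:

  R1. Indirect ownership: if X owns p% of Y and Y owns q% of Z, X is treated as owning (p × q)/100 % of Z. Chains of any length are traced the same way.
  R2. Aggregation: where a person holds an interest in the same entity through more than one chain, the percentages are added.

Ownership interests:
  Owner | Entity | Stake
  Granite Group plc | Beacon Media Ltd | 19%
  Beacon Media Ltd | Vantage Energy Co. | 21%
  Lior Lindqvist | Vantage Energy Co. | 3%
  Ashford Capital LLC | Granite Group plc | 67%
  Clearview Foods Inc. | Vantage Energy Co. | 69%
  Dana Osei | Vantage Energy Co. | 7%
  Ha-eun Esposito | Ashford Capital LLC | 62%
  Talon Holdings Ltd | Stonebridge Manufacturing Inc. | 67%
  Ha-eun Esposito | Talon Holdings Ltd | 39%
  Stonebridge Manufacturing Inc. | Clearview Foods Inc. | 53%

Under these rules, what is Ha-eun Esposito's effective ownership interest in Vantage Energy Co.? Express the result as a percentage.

11.213187%

Chain via Talon Holdings Ltd → Stonebridge Manufacturing Inc. → Clearview Foods Inc. (R1): 39% × 67% × 53% × 69% = 9.555741% of Vantage Energy Co.
Chain via Ashford Capital LLC → Granite Group plc → Beacon Media Ltd (R1): 62% × 67% × 19% × 21% = 1.657446% of Vantage Energy Co.
Aggregating (R2): 9.555741% + 1.657446% = 11.213187%.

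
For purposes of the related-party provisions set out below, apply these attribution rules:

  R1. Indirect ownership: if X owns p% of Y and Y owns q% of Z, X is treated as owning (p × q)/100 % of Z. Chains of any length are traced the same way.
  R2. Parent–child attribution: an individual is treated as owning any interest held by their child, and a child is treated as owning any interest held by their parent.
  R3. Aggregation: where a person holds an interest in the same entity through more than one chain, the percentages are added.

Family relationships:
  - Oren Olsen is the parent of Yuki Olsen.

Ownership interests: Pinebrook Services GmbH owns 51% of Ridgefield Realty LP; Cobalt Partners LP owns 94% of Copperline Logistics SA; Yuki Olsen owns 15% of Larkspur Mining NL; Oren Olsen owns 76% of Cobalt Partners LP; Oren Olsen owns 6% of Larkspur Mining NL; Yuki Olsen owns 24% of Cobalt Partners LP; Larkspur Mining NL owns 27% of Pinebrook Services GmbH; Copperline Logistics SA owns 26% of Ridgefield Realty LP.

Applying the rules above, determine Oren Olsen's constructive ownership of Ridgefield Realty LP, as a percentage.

27.3317%

By parent–child attribution (R2), Oren Olsen is treated as also owning Yuki Olsen's interest in Larkspur Mining NL, giving 6% + 15% = 21%.
By parent–child attribution (R2), Oren Olsen is treated as also owning Yuki Olsen's interest in Cobalt Partners LP, giving 76% + 24% = 100%.
Chain via Larkspur Mining NL → Pinebrook Services GmbH (R1): 21% × 27% × 51% = 2.8917% of Ridgefield Realty LP.
Chain via Cobalt Partners LP → Copperline Logistics SA (R1): 100% × 94% × 26% = 24.44% of Ridgefield Realty LP.
Aggregating (R3): 2.8917% + 24.44% = 27.3317%.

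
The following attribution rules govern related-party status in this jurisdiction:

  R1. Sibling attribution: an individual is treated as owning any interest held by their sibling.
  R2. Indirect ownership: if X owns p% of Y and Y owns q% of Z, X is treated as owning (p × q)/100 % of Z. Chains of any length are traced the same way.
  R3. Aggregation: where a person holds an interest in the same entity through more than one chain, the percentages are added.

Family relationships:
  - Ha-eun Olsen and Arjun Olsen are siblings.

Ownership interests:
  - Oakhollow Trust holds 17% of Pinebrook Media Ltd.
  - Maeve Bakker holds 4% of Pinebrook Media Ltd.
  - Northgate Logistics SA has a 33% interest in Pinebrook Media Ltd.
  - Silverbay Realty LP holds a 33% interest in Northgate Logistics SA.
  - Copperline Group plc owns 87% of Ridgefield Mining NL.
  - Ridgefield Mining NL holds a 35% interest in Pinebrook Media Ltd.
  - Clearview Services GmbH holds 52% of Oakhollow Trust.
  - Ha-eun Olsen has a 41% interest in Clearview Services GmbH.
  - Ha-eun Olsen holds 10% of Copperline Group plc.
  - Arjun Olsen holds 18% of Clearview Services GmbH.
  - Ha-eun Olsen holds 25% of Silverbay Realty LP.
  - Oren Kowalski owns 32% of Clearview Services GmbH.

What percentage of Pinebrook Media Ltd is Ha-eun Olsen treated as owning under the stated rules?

By sibling attribution (R1), Ha-eun Olsen is treated as also owning Arjun Olsen's interest in Clearview Services GmbH, giving 41% + 18% = 59%.
Chain via Silverbay Realty LP → Northgate Logistics SA (R2): 25% × 33% × 33% = 2.7225% of Pinebrook Media Ltd.
Chain via Clearview Services GmbH → Oakhollow Trust (R2): 59% × 52% × 17% = 5.2156% of Pinebrook Media Ltd.
Chain via Copperline Group plc → Ridgefield Mining NL (R2): 10% × 87% × 35% = 3.045% of Pinebrook Media Ltd.
Aggregating (R3): 2.7225% + 5.2156% + 3.045% = 10.9831%.

10.9831%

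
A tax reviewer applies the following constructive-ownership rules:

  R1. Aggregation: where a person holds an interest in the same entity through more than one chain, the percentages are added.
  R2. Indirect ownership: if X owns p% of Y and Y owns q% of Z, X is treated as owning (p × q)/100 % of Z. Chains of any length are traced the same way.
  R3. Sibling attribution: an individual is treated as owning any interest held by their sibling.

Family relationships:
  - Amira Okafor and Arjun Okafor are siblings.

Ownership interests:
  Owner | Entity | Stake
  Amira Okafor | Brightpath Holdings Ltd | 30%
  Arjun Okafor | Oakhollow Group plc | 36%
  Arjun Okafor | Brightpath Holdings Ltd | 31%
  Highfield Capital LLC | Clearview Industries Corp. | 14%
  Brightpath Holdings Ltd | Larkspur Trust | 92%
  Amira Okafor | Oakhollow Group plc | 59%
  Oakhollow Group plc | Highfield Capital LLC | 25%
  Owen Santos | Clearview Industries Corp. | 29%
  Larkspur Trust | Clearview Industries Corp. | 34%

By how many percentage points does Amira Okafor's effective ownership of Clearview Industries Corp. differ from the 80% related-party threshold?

By sibling attribution (R3), Amira Okafor is treated as also owning Arjun Okafor's interest in Brightpath Holdings Ltd, giving 30% + 31% = 61%.
By sibling attribution (R3), Amira Okafor is treated as also owning Arjun Okafor's interest in Oakhollow Group plc, giving 59% + 36% = 95%.
Chain via Brightpath Holdings Ltd → Larkspur Trust (R2): 61% × 92% × 34% = 19.0808% of Clearview Industries Corp.
Chain via Oakhollow Group plc → Highfield Capital LLC (R2): 95% × 25% × 14% = 3.325% of Clearview Industries Corp.
Aggregating (R1): 19.0808% + 3.325% = 22.4058%.
22.4058% falls short of the 80% threshold by 57.5942 percentage points.

57.5942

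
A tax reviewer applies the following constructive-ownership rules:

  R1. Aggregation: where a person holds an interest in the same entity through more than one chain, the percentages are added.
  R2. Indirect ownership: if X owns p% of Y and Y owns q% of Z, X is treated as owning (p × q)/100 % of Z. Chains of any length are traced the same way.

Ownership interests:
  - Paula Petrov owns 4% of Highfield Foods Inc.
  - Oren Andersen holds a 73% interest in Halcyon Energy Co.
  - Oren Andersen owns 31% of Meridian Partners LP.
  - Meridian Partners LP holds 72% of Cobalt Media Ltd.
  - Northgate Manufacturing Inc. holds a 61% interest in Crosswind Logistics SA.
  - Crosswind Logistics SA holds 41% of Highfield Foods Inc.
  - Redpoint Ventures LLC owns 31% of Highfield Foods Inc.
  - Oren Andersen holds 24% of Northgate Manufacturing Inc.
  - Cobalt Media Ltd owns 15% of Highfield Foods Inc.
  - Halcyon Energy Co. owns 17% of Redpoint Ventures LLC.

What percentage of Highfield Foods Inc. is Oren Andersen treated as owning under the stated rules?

Chain via Meridian Partners LP → Cobalt Media Ltd (R2): 31% × 72% × 15% = 3.348% of Highfield Foods Inc.
Chain via Northgate Manufacturing Inc. → Crosswind Logistics SA (R2): 24% × 61% × 41% = 6.0024% of Highfield Foods Inc.
Chain via Halcyon Energy Co. → Redpoint Ventures LLC (R2): 73% × 17% × 31% = 3.8471% of Highfield Foods Inc.
Aggregating (R1): 3.348% + 6.0024% + 3.8471% = 13.1975%.

13.1975%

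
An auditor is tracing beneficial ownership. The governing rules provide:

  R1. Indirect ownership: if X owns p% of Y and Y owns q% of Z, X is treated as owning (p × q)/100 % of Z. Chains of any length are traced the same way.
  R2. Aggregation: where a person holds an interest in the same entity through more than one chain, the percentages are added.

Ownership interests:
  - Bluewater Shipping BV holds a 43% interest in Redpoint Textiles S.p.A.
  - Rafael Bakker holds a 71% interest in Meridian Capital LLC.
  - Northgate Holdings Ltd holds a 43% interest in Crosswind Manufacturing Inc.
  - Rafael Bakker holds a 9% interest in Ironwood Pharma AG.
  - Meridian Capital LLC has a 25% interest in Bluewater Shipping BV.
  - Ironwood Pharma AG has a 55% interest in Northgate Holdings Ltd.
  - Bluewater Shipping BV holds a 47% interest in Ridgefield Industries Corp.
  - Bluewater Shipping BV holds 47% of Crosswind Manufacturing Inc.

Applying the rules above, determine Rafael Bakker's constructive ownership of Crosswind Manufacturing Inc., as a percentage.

Chain via Ironwood Pharma AG → Northgate Holdings Ltd (R1): 9% × 55% × 43% = 2.1285% of Crosswind Manufacturing Inc.
Chain via Meridian Capital LLC → Bluewater Shipping BV (R1): 71% × 25% × 47% = 8.3425% of Crosswind Manufacturing Inc.
Aggregating (R2): 2.1285% + 8.3425% = 10.471%.

10.471%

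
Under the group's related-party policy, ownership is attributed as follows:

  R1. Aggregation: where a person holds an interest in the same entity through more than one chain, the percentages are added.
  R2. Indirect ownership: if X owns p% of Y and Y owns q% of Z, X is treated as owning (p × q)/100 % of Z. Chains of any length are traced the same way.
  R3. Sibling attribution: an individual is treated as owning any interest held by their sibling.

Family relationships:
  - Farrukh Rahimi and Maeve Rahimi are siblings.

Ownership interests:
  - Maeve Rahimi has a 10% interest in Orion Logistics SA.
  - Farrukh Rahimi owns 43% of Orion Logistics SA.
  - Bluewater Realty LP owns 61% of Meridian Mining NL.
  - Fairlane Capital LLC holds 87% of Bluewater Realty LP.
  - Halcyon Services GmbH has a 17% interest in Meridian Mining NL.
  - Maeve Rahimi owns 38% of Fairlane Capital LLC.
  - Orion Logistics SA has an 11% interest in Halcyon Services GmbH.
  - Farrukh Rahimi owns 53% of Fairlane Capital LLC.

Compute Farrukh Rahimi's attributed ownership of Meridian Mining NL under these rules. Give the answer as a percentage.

49.2848%

By sibling attribution (R3), Farrukh Rahimi is treated as also owning Maeve Rahimi's interest in Fairlane Capital LLC, giving 53% + 38% = 91%.
By sibling attribution (R3), Farrukh Rahimi is treated as also owning Maeve Rahimi's interest in Orion Logistics SA, giving 43% + 10% = 53%.
Chain via Fairlane Capital LLC → Bluewater Realty LP (R2): 91% × 87% × 61% = 48.2937% of Meridian Mining NL.
Chain via Orion Logistics SA → Halcyon Services GmbH (R2): 53% × 11% × 17% = 0.9911% of Meridian Mining NL.
Aggregating (R1): 48.2937% + 0.9911% = 49.2848%.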